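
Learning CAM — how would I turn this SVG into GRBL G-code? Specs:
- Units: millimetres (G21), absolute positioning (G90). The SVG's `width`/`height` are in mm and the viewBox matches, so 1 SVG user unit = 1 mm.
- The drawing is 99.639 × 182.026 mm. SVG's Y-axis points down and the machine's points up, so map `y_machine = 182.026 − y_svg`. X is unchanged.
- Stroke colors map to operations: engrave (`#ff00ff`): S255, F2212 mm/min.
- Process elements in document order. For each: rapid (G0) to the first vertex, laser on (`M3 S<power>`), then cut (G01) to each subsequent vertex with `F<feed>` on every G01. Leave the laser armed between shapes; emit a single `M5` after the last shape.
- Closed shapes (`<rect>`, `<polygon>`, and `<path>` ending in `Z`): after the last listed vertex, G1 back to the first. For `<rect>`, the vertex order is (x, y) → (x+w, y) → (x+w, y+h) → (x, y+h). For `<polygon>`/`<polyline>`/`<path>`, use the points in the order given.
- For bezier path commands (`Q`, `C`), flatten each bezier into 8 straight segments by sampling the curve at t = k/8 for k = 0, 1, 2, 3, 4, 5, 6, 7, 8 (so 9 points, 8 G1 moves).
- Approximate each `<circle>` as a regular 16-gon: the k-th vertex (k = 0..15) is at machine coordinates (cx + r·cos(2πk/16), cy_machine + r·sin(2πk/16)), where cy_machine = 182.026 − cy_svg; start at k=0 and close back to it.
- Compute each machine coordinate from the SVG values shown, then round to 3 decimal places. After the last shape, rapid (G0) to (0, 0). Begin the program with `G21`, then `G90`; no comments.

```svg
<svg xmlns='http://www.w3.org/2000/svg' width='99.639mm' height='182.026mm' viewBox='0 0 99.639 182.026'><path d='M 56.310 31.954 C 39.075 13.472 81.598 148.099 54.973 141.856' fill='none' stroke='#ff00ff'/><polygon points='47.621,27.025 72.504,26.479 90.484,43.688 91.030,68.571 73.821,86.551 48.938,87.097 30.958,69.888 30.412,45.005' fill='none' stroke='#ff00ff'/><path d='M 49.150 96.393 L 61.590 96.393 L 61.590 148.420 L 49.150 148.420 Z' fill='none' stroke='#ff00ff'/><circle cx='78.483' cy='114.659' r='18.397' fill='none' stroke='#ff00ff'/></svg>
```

viewBox `0 0 99.639 182.026` with mm width/height → 1 unit = 1 mm. Flip: y_m = 182.026 − y_svg.

**Shape 1** — `<path>` cubic bezier, stroke `#ff00ff` → engrave (S255, F2212). Control points (SVG): P0=(56.310,31.954), P1=(39.075,13.472), P2=(81.598,148.099), P3=(54.973,141.856); sampled at t=k/8. Machine vertices: (56.310,150.072) → (52.396,150.400) → (52.574,139.819) → (55.333,121.774) → (59.163,99.711) → (62.552,77.073) → (63.991,57.307) → (61.968,43.858) → (54.973,40.170). Open path.

**Shape 2** — `<polygon>` regular polygon, stroke `#ff00ff` → engrave (S255, F2212). Machine vertices: (47.621,155.001) → (72.504,155.547) → (90.484,138.338) → (91.030,113.455) → (73.821,95.475) → (48.938,94.929) → (30.958,112.138) → (30.412,137.021) → (47.621,155.001). Closed: final G1 returns to the first vertex.

**Shape 3** — `<path>` rectangle, stroke `#ff00ff` → engrave (S255, F2212). Machine vertices: (49.150,85.633) → (61.590,85.633) → (61.590,33.606) → (49.150,33.606) → (49.150,85.633). Closed: final G1 returns to the first vertex.

**Shape 4** — `<circle>` circle, stroke `#ff00ff` → engrave (S255, F2212). Machine vertices: (96.880,67.367) → (95.480,74.407) → (91.492,80.376) → (85.523,84.364) → (78.483,85.764) → (71.443,84.364) → (65.474,80.376) → (61.486,74.407) → (60.086,67.367) → (61.486,60.327) → (65.474,54.358) → (71.443,50.370) → (78.483,48.970) → (85.523,50.370) → (91.492,54.358) → (95.480,60.327) → (96.880,67.367). Closed: final G1 returns to the first vertex.

G21
G90
G0 X56.310 Y150.072
M3 S255
G01 X52.396 Y150.400 F2212
G01 X52.574 Y139.819 F2212
G01 X55.333 Y121.774 F2212
G01 X59.163 Y99.711 F2212
G01 X62.552 Y77.073 F2212
G01 X63.991 Y57.307 F2212
G01 X61.968 Y43.858 F2212
G01 X54.973 Y40.170 F2212
G0 X47.621 Y155.001
M3 S255
G01 X72.504 Y155.547 F2212
G01 X90.484 Y138.338 F2212
G01 X91.030 Y113.455 F2212
G01 X73.821 Y95.475 F2212
G01 X48.938 Y94.929 F2212
G01 X30.958 Y112.138 F2212
G01 X30.412 Y137.021 F2212
G01 X47.621 Y155.001 F2212
G0 X49.150 Y85.633
M3 S255
G01 X61.590 Y85.633 F2212
G01 X61.590 Y33.606 F2212
G01 X49.150 Y33.606 F2212
G01 X49.150 Y85.633 F2212
G0 X96.880 Y67.367
M3 S255
G01 X95.480 Y74.407 F2212
G01 X91.492 Y80.376 F2212
G01 X85.523 Y84.364 F2212
G01 X78.483 Y85.764 F2212
G01 X71.443 Y84.364 F2212
G01 X65.474 Y80.376 F2212
G01 X61.486 Y74.407 F2212
G01 X60.086 Y67.367 F2212
G01 X61.486 Y60.327 F2212
G01 X65.474 Y54.358 F2212
G01 X71.443 Y50.370 F2212
G01 X78.483 Y48.970 F2212
G01 X85.523 Y50.370 F2212
G01 X91.492 Y54.358 F2212
G01 X95.480 Y60.327 F2212
G01 X96.880 Y67.367 F2212
M5
G0 X0.000 Y0.000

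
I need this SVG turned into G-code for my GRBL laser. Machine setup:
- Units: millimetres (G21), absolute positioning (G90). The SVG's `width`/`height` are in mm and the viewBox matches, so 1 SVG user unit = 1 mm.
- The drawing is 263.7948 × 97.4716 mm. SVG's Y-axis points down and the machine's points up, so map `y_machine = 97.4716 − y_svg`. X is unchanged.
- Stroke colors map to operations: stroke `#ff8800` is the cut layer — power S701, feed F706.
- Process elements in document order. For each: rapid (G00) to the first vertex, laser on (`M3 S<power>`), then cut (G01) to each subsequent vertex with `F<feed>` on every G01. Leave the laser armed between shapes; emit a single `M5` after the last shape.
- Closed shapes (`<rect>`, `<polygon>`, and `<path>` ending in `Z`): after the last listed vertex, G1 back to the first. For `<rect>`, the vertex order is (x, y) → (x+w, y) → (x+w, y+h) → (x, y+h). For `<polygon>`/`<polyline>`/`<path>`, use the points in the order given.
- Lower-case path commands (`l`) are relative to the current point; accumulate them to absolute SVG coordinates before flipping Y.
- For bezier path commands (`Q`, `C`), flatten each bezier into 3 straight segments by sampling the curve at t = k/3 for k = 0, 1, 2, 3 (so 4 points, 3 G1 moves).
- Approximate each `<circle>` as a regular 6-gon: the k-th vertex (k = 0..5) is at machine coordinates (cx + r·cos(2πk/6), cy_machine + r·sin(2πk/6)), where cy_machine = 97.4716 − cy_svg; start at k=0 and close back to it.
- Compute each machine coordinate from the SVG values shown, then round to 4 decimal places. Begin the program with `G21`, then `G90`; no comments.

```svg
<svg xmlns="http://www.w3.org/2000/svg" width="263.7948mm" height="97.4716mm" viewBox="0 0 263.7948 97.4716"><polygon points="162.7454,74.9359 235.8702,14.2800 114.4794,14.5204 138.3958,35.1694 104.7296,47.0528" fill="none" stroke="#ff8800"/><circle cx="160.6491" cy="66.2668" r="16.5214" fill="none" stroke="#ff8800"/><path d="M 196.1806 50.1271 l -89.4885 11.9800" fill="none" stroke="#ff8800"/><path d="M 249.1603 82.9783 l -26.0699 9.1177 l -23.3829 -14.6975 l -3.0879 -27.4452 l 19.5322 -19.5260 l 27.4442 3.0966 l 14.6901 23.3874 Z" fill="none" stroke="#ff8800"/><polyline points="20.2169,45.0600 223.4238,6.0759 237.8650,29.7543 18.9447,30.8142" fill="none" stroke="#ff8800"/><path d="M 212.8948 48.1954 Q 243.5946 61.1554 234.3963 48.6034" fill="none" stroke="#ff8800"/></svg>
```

G21
G90
G00 X162.7454 Y22.5357
M3 S701
G01 X235.8702 Y83.1916 F706
G01 X114.4794 Y82.9512 F706
G01 X138.3958 Y62.3022 F706
G01 X104.7296 Y50.4188 F706
G01 X162.7454 Y22.5357 F706
G00 X177.1705 Y31.2048
M3 S701
G01 X168.9098 Y45.5128 F706
G01 X152.3884 Y45.5128 F706
G01 X144.1277 Y31.2048 F706
G01 X152.3884 Y16.8968 F706
G01 X168.9098 Y16.8968 F706
G01 X177.1705 Y31.2048 F706
G00 X196.1806 Y47.3445
M3 S701
G01 X106.6921 Y35.3645 F706
G00 X249.1603 Y14.4933
M3 S701
G01 X223.0904 Y5.3756 F706
G01 X199.7075 Y20.0731 F706
G01 X196.6196 Y47.5183 F706
G01 X216.1518 Y67.0443 F706
G01 X243.5960 Y63.9477 F706
G01 X258.2861 Y40.5603 F706
G01 X249.1603 Y14.4933 F706
G00 X20.2169 Y52.4116
M3 S701
G01 X223.4238 Y91.3957 F706
G01 X237.8650 Y67.7173 F706
G01 X18.9447 Y66.6574 F706
G00 X212.8948 Y49.2762
M3 S701
G01 X228.9282 Y43.4709 F706
G01 X236.0954 Y43.3349 F706
G01 X234.3963 Y48.8682 F706
M5

1 u = 1 mm; y_m = 97.4716 − y.

[1] `<polygon>` closed polygon, #ff8800→cut S701 F706: (162.7454,22.5357) → (235.8702,83.1916) → (114.4794,82.9512) → (138.3958,62.3022) → (104.7296,50.4188) → (162.7454,22.5357) (closed)

[2] `<circle>` circle, #ff8800→cut S701 F706: (177.1705,31.2048) → (168.9098,45.5128) → (152.3884,45.5128) → (144.1277,31.2048) → (152.3884,16.8968) → (168.9098,16.8968) → (177.1705,31.2048) (closed)

[3] `<path>` line segment, #ff8800→cut S701 F706: (196.1806,47.3445) → (106.6921,35.3645)

[4] `<path>` regular polygon, #ff8800→cut S701 F706: (249.1603,14.4933) → (223.0904,5.3756) → (199.7075,20.0731) → (196.6196,47.5183) → (216.1518,67.0443) → (243.5960,63.9477) → (258.2861,40.5603) → (249.1603,14.4933) (closed)

[5] `<polyline>` open polyline, #ff8800→cut S701 F706: (20.2169,52.4116) → (223.4238,91.3957) → (237.8650,67.7173) → (18.9447,66.6574)

[6] `<path>` quadratic bezier, #ff8800→cut S701 F706: (212.8948,49.2762) → (228.9282,43.4709) → (236.0954,43.3349) → (234.3963,48.8682)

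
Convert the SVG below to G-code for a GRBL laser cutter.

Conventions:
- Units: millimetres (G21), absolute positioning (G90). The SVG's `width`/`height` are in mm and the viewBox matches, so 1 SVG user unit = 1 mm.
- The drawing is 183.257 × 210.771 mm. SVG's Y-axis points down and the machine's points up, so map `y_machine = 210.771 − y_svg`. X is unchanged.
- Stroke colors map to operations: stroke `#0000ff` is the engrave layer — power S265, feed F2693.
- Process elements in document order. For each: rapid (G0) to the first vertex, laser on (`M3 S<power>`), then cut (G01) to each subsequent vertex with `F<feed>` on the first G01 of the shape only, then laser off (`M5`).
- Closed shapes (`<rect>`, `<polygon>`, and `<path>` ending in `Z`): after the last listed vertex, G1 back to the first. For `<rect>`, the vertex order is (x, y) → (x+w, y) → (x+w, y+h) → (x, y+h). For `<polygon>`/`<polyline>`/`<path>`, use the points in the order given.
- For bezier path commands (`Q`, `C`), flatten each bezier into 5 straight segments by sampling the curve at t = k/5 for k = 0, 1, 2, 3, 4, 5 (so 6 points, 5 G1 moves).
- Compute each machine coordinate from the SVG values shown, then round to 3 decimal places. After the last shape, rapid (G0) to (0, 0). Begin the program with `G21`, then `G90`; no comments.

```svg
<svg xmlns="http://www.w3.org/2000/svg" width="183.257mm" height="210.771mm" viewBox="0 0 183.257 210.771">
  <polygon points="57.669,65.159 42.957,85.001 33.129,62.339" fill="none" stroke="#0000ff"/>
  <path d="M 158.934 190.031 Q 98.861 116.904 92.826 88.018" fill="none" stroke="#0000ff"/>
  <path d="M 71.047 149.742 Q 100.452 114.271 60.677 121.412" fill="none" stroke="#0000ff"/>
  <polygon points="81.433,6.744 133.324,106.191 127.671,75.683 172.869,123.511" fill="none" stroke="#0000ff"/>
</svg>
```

Since the viewBox matches the mm dimensions, user units are millimetres directly. The only transform is the Y-flip y_m = 210.771 − y_svg.

Shape 1 is a regular polygon drawn with `<polygon>`. Its stroke #0000ff means engrave at S265, F2693. After flipping Y the toolpath is (57.669,145.612) → (42.957,125.770) → (33.129,148.432) → (57.669,145.612), returning to the start.

Shape 2 is a quadratic bezier drawn with `<path>`. Its stroke #0000ff means engrave at S265, F2693. After flipping Y the toolpath is (158.934,20.740) → (137.066,48.221) → (119.522,72.163) → (106.300,92.566) → (97.402,109.429) → (92.826,122.753).

Shape 3 is a quadratic bezier drawn with `<path>`. Its stroke #0000ff means engrave at S265, F2693. After flipping Y the toolpath is (71.047,61.029) → (80.042,73.513) → (83.502,82.588) → (81.428,88.254) → (73.820,90.511) → (60.677,89.359).

Shape 4 is a closed polygon drawn with `<polygon>`. Its stroke #0000ff means engrave at S265, F2693. After flipping Y the toolpath is (81.433,204.027) → (133.324,104.580) → (127.671,135.088) → (172.869,87.260) → (81.433,204.027), returning to the start.

G21
G90
G0 X57.669 Y145.612
M3 S265
G01 X42.957 Y125.770 F2693
G01 X33.129 Y148.432
G01 X57.669 Y145.612
M5
G0 X158.934 Y20.740
M3 S265
G01 X137.066 Y48.221 F2693
G01 X119.522 Y72.163
G01 X106.300 Y92.566
G01 X97.402 Y109.429
G01 X92.826 Y122.753
M5
G0 X71.047 Y61.029
M3 S265
G01 X80.042 Y73.513 F2693
G01 X83.502 Y82.588
G01 X81.428 Y88.254
G01 X73.820 Y90.511
G01 X60.677 Y89.359
M5
G0 X81.433 Y204.027
M3 S265
G01 X133.324 Y104.580 F2693
G01 X127.671 Y135.088
G01 X172.869 Y87.260
G01 X81.433 Y204.027
M5
G0 X0.000 Y0.000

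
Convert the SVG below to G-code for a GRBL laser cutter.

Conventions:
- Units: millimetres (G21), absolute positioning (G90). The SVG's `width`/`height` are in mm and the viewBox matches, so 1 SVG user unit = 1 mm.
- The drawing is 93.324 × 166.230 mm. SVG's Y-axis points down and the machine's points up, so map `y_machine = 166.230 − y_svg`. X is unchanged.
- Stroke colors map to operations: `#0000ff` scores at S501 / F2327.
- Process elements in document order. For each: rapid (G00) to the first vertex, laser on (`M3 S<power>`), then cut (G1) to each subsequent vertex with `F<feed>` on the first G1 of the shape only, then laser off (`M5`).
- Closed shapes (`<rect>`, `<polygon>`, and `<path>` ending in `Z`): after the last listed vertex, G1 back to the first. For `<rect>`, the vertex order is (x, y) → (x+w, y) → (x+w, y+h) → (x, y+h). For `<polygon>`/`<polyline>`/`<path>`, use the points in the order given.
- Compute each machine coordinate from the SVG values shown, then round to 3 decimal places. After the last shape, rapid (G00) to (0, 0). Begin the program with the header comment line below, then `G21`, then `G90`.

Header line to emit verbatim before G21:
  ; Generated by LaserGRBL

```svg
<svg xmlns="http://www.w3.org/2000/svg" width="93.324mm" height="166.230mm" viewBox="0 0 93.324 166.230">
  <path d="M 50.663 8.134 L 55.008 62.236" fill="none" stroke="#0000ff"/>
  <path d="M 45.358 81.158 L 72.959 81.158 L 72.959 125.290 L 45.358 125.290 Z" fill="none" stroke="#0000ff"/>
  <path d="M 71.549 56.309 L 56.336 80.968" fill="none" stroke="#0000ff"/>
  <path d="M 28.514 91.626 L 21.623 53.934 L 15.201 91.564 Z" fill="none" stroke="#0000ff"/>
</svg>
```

; Generated by LaserGRBL
G21
G90
G00 X50.663 Y158.096
M3 S501
G1 X55.008 Y103.994 F2327
M5
G00 X45.358 Y85.072
M3 S501
G1 X72.959 Y85.072 F2327
G1 X72.959 Y40.940
G1 X45.358 Y40.940
G1 X45.358 Y85.072
M5
G00 X71.549 Y109.921
M3 S501
G1 X56.336 Y85.262 F2327
M5
G00 X28.514 Y74.604
M3 S501
G1 X21.623 Y112.296 F2327
G1 X15.201 Y74.666
G1 X28.514 Y74.604
M5
G00 X0.000 Y0.000

Since the viewBox matches the mm dimensions, user units are millimetres directly. The only transform is the Y-flip y_m = 166.230 − y_svg.

Shape 1 is a line segment drawn with `<path>`. Its stroke #0000ff means score at S501, F2327. After flipping Y the toolpath is (50.663,158.096) → (55.008,103.994).

Shape 2 is a rectangle drawn with `<path>`. Its stroke #0000ff means score at S501, F2327. After flipping Y the toolpath is (45.358,85.072) → (72.959,85.072) → (72.959,40.940) → (45.358,40.940) → (45.358,85.072), returning to the start.

Shape 3 is a line segment drawn with `<path>`. Its stroke #0000ff means score at S501, F2327. After flipping Y the toolpath is (71.549,109.921) → (56.336,85.262).

Shape 4 is a closed polygon drawn with `<path>`. Its stroke #0000ff means score at S501, F2327. After flipping Y the toolpath is (28.514,74.604) → (21.623,112.296) → (15.201,74.666) → (28.514,74.604), returning to the start.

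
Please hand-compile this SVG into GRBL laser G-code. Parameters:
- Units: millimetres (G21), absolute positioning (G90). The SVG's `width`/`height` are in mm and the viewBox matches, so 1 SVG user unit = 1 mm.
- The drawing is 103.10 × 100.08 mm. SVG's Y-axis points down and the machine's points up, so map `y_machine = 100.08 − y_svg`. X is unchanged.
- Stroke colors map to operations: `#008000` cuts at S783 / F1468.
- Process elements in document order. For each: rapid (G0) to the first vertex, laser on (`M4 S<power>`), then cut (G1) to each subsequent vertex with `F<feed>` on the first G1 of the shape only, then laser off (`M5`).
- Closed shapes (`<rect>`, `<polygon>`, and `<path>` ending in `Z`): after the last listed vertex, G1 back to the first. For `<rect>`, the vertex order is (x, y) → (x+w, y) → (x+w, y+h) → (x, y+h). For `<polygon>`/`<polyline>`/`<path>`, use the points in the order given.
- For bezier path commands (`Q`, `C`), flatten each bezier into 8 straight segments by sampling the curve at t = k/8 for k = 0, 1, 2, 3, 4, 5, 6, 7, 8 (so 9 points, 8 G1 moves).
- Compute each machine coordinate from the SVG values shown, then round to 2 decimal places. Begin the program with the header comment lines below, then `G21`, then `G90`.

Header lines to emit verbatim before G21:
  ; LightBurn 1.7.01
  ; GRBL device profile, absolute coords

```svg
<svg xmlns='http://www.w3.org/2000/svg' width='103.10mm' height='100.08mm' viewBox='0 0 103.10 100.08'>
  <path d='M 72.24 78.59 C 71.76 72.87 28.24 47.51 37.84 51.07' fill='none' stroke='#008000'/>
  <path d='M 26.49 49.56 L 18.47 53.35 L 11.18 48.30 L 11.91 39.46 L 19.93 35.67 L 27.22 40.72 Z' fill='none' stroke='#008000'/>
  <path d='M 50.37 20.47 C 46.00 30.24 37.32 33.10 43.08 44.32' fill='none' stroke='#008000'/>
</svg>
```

Since the viewBox matches the mm dimensions, user units are millimetres directly. The only transform is the Y-flip y_m = 100.08 − y_svg.

Shape 1 is a cubic bezier drawn with `<path>`. Its stroke #008000 means cut at S783, F1468. After flipping Y the toolpath is (72.24,21.49) → (70.23,24.46) → (65.31,28.70) → (58.61,33.65) → (51.26,38.73) → (44.38,43.38) → (39.10,47.02) → (36.54,49.08) → (37.84,49.01).

Shape 2 is a regular polygon drawn with `<path>`. Its stroke #008000 means cut at S783, F1468. After flipping Y the toolpath is (26.49,50.52) → (18.47,46.73) → (11.18,51.78) → (11.91,60.62) → (19.93,64.41) → (27.22,59.36) → (26.49,50.52), returning to the start.

Shape 3 is a cubic bezier drawn with `<path>`. Its stroke #008000 means cut at S783, F1468. After flipping Y the toolpath is (50.37,79.61) → (48.57,76.24) → (46.58,73.34) → (44.62,70.73) → (42.93,68.23) → (41.70,65.66) → (41.17,62.85) → (41.56,59.61) → (43.08,55.76).

; LightBurn 1.7.01
; GRBL device profile, absolute coords
G21
G90
G0 X72.24 Y21.49
M4 S783
G1 X70.23 Y24.46 F1468
G1 X65.31 Y28.70
G1 X58.61 Y33.65
G1 X51.26 Y38.73
G1 X44.38 Y43.38
G1 X39.10 Y47.02
G1 X36.54 Y49.08
G1 X37.84 Y49.01
M5
G0 X26.49 Y50.52
M4 S783
G1 X18.47 Y46.73 F1468
G1 X11.18 Y51.78
G1 X11.91 Y60.62
G1 X19.93 Y64.41
G1 X27.22 Y59.36
G1 X26.49 Y50.52
M5
G0 X50.37 Y79.61
M4 S783
G1 X48.57 Y76.24 F1468
G1 X46.58 Y73.34
G1 X44.62 Y70.73
G1 X42.93 Y68.23
G1 X41.70 Y65.66
G1 X41.17 Y62.85
G1 X41.56 Y59.61
G1 X43.08 Y55.76
M5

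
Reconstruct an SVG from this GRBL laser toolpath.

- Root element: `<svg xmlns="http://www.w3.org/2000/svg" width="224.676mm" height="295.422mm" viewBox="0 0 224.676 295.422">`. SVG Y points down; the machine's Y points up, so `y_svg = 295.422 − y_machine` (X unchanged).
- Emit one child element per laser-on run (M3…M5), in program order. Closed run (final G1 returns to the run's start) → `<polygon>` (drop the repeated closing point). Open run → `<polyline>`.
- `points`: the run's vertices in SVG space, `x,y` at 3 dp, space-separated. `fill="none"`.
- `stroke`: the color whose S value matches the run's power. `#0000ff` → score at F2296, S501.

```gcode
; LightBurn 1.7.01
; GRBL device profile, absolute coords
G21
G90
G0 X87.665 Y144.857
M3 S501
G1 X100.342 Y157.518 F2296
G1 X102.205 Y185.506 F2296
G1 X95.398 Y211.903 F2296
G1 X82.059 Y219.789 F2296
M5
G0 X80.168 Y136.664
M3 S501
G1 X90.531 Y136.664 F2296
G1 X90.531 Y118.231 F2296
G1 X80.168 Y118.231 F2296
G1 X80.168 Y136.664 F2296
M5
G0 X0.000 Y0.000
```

y_svg = 295.422 − y_m. Every run uses S501, so all elements get stroke `#0000ff` (score).

[1] open run; points: 87.665,150.565 100.342,137.904 102.205,109.916 95.398,83.519 82.059,75.633

[2] closed run; points: 80.168,158.758 90.531,158.758 90.531,177.191 80.168,177.191

<svg xmlns="http://www.w3.org/2000/svg" width="224.676mm" height="295.422mm" viewBox="0 0 224.676 295.422">
  <polyline points="87.665,150.565 100.342,137.904 102.205,109.916 95.398,83.519 82.059,75.633" fill="none" stroke="#0000ff"/>
  <polygon points="80.168,158.758 90.531,158.758 90.531,177.191 80.168,177.191" fill="none" stroke="#0000ff"/>
</svg>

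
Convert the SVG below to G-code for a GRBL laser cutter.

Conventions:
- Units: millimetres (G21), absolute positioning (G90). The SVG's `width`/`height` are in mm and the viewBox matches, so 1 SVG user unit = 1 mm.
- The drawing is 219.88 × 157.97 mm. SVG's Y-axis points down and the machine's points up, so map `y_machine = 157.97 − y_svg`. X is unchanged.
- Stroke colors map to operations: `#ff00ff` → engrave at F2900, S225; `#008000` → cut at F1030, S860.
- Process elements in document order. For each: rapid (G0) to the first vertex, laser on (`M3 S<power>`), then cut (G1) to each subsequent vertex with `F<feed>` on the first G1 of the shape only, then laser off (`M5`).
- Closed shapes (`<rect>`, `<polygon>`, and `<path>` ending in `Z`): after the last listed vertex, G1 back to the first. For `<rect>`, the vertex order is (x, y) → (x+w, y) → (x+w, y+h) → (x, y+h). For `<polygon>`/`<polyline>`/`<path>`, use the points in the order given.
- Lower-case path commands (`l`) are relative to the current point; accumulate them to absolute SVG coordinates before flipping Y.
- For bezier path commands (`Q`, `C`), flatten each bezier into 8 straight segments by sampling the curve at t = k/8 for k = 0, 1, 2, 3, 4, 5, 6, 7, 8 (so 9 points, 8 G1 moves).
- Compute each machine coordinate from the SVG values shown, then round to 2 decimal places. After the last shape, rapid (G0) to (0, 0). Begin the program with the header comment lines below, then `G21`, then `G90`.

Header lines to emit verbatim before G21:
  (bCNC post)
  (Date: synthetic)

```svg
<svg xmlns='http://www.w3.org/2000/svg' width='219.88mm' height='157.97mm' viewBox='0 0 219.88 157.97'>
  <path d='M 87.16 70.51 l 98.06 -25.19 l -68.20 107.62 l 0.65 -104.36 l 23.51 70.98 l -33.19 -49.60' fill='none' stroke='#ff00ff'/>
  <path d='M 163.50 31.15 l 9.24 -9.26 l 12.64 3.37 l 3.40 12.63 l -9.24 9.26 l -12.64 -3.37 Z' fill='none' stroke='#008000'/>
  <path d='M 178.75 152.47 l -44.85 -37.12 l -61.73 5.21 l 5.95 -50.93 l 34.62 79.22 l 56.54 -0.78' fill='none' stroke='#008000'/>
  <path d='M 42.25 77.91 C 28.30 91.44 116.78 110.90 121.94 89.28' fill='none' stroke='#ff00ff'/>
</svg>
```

viewBox `0 0 219.88 157.97` with mm width/height → 1 unit = 1 mm. Flip: y_m = 157.97 − y_svg.

**Shape 1** — `<path>` open polyline, stroke `#ff00ff` → engrave (S225, F2900). Machine vertices: (87.16,87.46) → (185.22,112.65) → (117.02,5.03) → (117.67,109.39) → (141.18,38.41) → (107.99,88.01). Open path.

**Shape 2** — `<path>` regular polygon, stroke `#008000` → cut (S860, F1030). Machine vertices: (163.50,126.82) → (172.74,136.08) → (185.38,132.71) → (188.78,120.08) → (179.54,110.82) → (166.90,114.19) → (163.50,126.82). Closed: final G1 returns to the first vertex.

**Shape 3** — `<path>` open polyline, stroke `#008000` → cut (S860, F1030). Machine vertices: (178.75,5.50) → (133.90,42.62) → (72.17,37.41) → (78.12,88.34) → (112.74,9.12) → (169.28,9.90). Open path.

**Shape 4** — `<path>` cubic bezier, stroke `#ff00ff` → engrave (S225, F2900). Control points (SVG): P0=(42.25,77.91), P1=(28.30,91.44), P2=(116.78,110.90), P3=(121.94,89.28); sampled at t=k/8. Machine vertices: (42.25,80.06) → (41.46,74.80) → (48.09,69.54) → (59.97,64.82) → (74.93,61.19) → (90.78,59.22) → (105.35,59.44) → (116.46,62.42) → (121.94,68.69). Open path.

(bCNC post)
(Date: synthetic)
G21
G90
G0 X87.16 Y87.46
M3 S225
G1 X185.22 Y112.65 F2900
G1 X117.02 Y5.03
G1 X117.67 Y109.39
G1 X141.18 Y38.41
G1 X107.99 Y88.01
M5
G0 X163.50 Y126.82
M3 S860
G1 X172.74 Y136.08 F1030
G1 X185.38 Y132.71
G1 X188.78 Y120.08
G1 X179.54 Y110.82
G1 X166.90 Y114.19
G1 X163.50 Y126.82
M5
G0 X178.75 Y5.50
M3 S860
G1 X133.90 Y42.62 F1030
G1 X72.17 Y37.41
G1 X78.12 Y88.34
G1 X112.74 Y9.12
G1 X169.28 Y9.90
M5
G0 X42.25 Y80.06
M3 S225
G1 X41.46 Y74.80 F2900
G1 X48.09 Y69.54
G1 X59.97 Y64.82
G1 X74.93 Y61.19
G1 X90.78 Y59.22
G1 X105.35 Y59.44
G1 X116.46 Y62.42
G1 X121.94 Y68.69
M5
G0 X0.00 Y0.00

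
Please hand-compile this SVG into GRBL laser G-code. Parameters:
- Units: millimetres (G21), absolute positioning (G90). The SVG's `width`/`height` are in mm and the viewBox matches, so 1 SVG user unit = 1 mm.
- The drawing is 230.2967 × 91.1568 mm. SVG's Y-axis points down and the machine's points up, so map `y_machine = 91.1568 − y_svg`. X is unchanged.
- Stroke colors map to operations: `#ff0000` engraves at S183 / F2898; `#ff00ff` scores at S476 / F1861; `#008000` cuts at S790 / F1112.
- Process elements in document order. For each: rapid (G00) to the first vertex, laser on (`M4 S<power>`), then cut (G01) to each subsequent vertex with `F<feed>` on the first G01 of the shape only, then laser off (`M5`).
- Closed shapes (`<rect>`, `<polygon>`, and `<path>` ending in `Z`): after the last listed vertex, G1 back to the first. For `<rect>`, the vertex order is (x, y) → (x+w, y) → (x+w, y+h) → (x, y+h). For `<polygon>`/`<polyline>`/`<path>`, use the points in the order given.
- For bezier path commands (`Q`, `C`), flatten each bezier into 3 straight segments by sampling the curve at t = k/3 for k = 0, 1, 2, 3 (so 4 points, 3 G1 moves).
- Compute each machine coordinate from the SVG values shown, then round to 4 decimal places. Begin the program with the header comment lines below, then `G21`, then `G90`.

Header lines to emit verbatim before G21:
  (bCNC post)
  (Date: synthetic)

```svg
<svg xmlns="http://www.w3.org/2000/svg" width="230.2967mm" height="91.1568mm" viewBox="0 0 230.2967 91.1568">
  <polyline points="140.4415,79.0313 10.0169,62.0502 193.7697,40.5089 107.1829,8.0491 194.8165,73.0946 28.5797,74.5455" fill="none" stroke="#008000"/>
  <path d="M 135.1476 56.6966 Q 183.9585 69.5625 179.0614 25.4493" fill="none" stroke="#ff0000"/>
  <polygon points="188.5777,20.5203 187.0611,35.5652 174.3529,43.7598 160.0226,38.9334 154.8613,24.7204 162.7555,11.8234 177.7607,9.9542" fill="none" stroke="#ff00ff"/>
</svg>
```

1 u = 1 mm; y_m = 91.1568 − y.

[1] `<polyline>` open polyline, #008000→cut S790 F1112: (140.4415,12.1255) → (10.0169,29.1066) → (193.7697,50.6479) → (107.1829,83.1077) → (194.8165,18.0622) → (28.5797,16.6113)

[2] `<path>` quadratic bezier, #ff0000→engrave S183 F2898: (135.1476,34.4602) → (161.7206,32.2139) → (176.3586,42.6297) → (179.0614,65.7075)

[3] `<polygon>` regular polygon, #ff00ff→score S476 F1861: (188.5777,70.6365) → (187.0611,55.5916) → (174.3529,47.3970) → (160.0226,52.2234) → (154.8613,66.4364) → (162.7555,79.3334) → (177.7607,81.2026) → (188.5777,70.6365) (closed)

(bCNC post)
(Date: synthetic)
G21
G90
G00 X140.4415 Y12.1255
M4 S790
G01 X10.0169 Y29.1066 F1112
G01 X193.7697 Y50.6479
G01 X107.1829 Y83.1077
G01 X194.8165 Y18.0622
G01 X28.5797 Y16.6113
M5
G00 X135.1476 Y34.4602
M4 S183
G01 X161.7206 Y32.2139 F2898
G01 X176.3586 Y42.6297
G01 X179.0614 Y65.7075
M5
G00 X188.5777 Y70.6365
M4 S476
G01 X187.0611 Y55.5916 F1861
G01 X174.3529 Y47.3970
G01 X160.0226 Y52.2234
G01 X154.8613 Y66.4364
G01 X162.7555 Y79.3334
G01 X177.7607 Y81.2026
G01 X188.5777 Y70.6365
M5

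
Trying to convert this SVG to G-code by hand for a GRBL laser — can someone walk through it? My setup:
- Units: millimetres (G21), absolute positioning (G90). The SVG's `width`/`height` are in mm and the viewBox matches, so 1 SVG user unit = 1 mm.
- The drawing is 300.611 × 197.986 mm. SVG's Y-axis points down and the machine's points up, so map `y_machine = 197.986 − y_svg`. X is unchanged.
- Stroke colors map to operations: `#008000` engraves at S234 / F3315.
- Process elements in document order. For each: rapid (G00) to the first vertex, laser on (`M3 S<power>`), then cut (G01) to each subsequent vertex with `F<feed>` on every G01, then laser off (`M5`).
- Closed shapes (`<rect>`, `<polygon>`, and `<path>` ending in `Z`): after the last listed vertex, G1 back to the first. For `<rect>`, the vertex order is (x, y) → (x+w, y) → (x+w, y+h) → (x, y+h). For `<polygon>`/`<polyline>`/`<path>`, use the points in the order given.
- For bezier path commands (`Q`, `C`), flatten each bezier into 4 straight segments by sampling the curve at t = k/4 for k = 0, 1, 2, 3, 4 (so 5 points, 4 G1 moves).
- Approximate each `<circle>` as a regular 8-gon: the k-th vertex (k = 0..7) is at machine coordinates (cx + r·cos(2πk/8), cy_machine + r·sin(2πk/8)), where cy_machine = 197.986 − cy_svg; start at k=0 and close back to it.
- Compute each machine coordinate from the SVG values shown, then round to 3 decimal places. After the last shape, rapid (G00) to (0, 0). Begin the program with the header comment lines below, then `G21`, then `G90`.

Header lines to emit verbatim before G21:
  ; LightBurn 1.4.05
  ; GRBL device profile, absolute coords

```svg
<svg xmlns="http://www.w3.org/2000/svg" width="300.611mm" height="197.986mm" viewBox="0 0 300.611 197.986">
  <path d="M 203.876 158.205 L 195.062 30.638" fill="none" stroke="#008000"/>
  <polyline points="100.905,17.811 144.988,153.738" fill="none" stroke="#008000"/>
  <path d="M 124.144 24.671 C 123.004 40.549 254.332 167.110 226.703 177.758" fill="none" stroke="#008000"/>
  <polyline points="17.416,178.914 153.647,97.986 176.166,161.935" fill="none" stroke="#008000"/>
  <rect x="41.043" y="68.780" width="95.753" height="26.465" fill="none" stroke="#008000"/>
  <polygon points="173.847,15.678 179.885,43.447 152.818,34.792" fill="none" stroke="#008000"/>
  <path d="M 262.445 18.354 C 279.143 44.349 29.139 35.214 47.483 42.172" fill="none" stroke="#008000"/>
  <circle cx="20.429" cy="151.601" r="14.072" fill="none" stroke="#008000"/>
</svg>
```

Since the viewBox matches the mm dimensions, user units are millimetres directly. The only transform is the Y-flip y_m = 197.986 − y_svg.

Shape 1 is a line segment drawn with `<path>`. Its stroke #008000 means engrave at S234, F3315. After flipping Y the toolpath is (203.876,39.781) → (195.062,167.348).

Shape 2 is a line segment drawn with `<polyline>`. Its stroke #008000 means engrave at S234, F3315. After flipping Y the toolpath is (100.905,180.175) → (144.988,44.248).

Shape 3 is a cubic bezier drawn with `<path>`. Its stroke #008000 means engrave at S234, F3315. After flipping Y the toolpath is (124.144,173.315) → (143.573,144.194) → (185.357,94.810) → (222.174,46.407) → (226.703,20.228).

Shape 4 is a open polyline drawn with `<polyline>`. Its stroke #008000 means engrave at S234, F3315. After flipping Y the toolpath is (17.416,19.072) → (153.647,100.000) → (176.166,36.051).

Shape 5 is a rectangle drawn with `<rect>`. Its stroke #008000 means engrave at S234, F3315. After flipping Y the toolpath is (41.043,129.206) → (136.796,129.206) → (136.796,102.741) → (41.043,102.741) → (41.043,129.206), returning to the start.

Shape 6 is a regular polygon drawn with `<polygon>`. Its stroke #008000 means engrave at S234, F3315. After flipping Y the toolpath is (173.847,182.308) → (179.885,154.539) → (152.818,163.194) → (173.847,182.308), returning to the start.

Shape 7 is a cubic bezier drawn with `<path>`. Its stroke #008000 means engrave at S234, F3315. After flipping Y the toolpath is (262.445,179.632) → (233.322,165.922) → (154.347,160.584) → (75.680,158.815) → (47.483,155.814).

Shape 8 is a circle drawn with `<circle>`. Its stroke #008000 means engrave at S234, F3315. After flipping Y the toolpath is (34.501,46.385) → (30.379,56.335) → (20.429,60.457) → (10.479,56.335) → (6.357,46.385) → (10.479,36.435) → (20.429,32.313) → (30.379,36.435) → (34.501,46.385), returning to the start.

; LightBurn 1.4.05
; GRBL device profile, absolute coords
G21
G90
G00 X203.876 Y39.781
M3 S234
G01 X195.062 Y167.348 F3315
M5
G00 X100.905 Y180.175
M3 S234
G01 X144.988 Y44.248 F3315
M5
G00 X124.144 Y173.315
M3 S234
G01 X143.573 Y144.194 F3315
G01 X185.357 Y94.810 F3315
G01 X222.174 Y46.407 F3315
G01 X226.703 Y20.228 F3315
M5
G00 X17.416 Y19.072
M3 S234
G01 X153.647 Y100.000 F3315
G01 X176.166 Y36.051 F3315
M5
G00 X41.043 Y129.206
M3 S234
G01 X136.796 Y129.206 F3315
G01 X136.796 Y102.741 F3315
G01 X41.043 Y102.741 F3315
G01 X41.043 Y129.206 F3315
M5
G00 X173.847 Y182.308
M3 S234
G01 X179.885 Y154.539 F3315
G01 X152.818 Y163.194 F3315
G01 X173.847 Y182.308 F3315
M5
G00 X262.445 Y179.632
M3 S234
G01 X233.322 Y165.922 F3315
G01 X154.347 Y160.584 F3315
G01 X75.680 Y158.815 F3315
G01 X47.483 Y155.814 F3315
M5
G00 X34.501 Y46.385
M3 S234
G01 X30.379 Y56.335 F3315
G01 X20.429 Y60.457 F3315
G01 X10.479 Y56.335 F3315
G01 X6.357 Y46.385 F3315
G01 X10.479 Y36.435 F3315
G01 X20.429 Y32.313 F3315
G01 X30.379 Y36.435 F3315
G01 X34.501 Y46.385 F3315
M5
G00 X0.000 Y0.000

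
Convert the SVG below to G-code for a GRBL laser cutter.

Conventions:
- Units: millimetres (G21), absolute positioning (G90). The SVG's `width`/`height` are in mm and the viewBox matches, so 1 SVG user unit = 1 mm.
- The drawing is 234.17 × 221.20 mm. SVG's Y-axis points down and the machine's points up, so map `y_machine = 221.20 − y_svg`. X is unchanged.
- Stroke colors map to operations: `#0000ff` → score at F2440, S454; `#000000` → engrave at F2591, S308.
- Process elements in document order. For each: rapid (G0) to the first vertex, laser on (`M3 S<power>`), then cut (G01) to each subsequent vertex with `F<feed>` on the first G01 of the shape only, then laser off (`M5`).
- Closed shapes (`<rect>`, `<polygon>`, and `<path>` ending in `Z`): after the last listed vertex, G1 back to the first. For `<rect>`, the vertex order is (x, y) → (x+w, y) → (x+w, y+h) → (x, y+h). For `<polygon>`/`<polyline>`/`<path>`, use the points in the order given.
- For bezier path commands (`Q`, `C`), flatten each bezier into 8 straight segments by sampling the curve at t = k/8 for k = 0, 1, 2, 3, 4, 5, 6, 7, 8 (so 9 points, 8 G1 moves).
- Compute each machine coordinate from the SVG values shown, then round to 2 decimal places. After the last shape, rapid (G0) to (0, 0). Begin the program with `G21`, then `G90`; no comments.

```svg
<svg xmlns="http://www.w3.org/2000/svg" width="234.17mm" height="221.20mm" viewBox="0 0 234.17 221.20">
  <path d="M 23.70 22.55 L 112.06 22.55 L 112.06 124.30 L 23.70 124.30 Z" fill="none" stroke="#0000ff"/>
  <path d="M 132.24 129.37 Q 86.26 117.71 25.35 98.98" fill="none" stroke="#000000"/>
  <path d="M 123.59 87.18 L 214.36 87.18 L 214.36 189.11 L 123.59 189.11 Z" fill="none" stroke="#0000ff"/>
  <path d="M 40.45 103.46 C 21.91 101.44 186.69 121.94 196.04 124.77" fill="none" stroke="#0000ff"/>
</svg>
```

Since the viewBox matches the mm dimensions, user units are millimetres directly. The only transform is the Y-flip y_m = 221.20 − y_svg.

Shape 1 is a rectangle drawn with `<path>`. Its stroke #0000ff means score at S454, F2440. After flipping Y the toolpath is (23.70,198.65) → (112.06,198.65) → (112.06,96.90) → (23.70,96.90) → (23.70,198.65), returning to the start.

Shape 2 is a quadratic bezier drawn with `<path>`. Its stroke #000000 means engrave at S308, F2591. After flipping Y the toolpath is (132.24,91.83) → (120.51,94.86) → (108.32,98.10) → (95.66,101.57) → (82.53,105.26) → (68.93,109.17) → (54.87,113.30) → (40.34,117.65) → (25.35,122.22).

Shape 3 is a rectangle drawn with `<path>`. Its stroke #0000ff means score at S454, F2440. After flipping Y the toolpath is (123.59,134.02) → (214.36,134.02) → (214.36,32.09) → (123.59,32.09) → (123.59,134.02), returning to the start.

Shape 4 is a cubic bezier drawn with `<path>`. Its stroke #0000ff means score at S454, F2440. After flipping Y the toolpath is (40.45,117.74) → (41.43,117.52) → (55.62,115.66) → (79.07,112.63) → (107.79,108.90) → (137.81,104.95) → (165.18,101.24) → (185.91,98.24) → (196.04,96.43).

G21
G90
G0 X23.70 Y198.65
M3 S454
G01 X112.06 Y198.65 F2440
G01 X112.06 Y96.90
G01 X23.70 Y96.90
G01 X23.70 Y198.65
M5
G0 X132.24 Y91.83
M3 S308
G01 X120.51 Y94.86 F2591
G01 X108.32 Y98.10
G01 X95.66 Y101.57
G01 X82.53 Y105.26
G01 X68.93 Y109.17
G01 X54.87 Y113.30
G01 X40.34 Y117.65
G01 X25.35 Y122.22
M5
G0 X123.59 Y134.02
M3 S454
G01 X214.36 Y134.02 F2440
G01 X214.36 Y32.09
G01 X123.59 Y32.09
G01 X123.59 Y134.02
M5
G0 X40.45 Y117.74
M3 S454
G01 X41.43 Y117.52 F2440
G01 X55.62 Y115.66
G01 X79.07 Y112.63
G01 X107.79 Y108.90
G01 X137.81 Y104.95
G01 X165.18 Y101.24
G01 X185.91 Y98.24
G01 X196.04 Y96.43
M5
G0 X0.00 Y0.00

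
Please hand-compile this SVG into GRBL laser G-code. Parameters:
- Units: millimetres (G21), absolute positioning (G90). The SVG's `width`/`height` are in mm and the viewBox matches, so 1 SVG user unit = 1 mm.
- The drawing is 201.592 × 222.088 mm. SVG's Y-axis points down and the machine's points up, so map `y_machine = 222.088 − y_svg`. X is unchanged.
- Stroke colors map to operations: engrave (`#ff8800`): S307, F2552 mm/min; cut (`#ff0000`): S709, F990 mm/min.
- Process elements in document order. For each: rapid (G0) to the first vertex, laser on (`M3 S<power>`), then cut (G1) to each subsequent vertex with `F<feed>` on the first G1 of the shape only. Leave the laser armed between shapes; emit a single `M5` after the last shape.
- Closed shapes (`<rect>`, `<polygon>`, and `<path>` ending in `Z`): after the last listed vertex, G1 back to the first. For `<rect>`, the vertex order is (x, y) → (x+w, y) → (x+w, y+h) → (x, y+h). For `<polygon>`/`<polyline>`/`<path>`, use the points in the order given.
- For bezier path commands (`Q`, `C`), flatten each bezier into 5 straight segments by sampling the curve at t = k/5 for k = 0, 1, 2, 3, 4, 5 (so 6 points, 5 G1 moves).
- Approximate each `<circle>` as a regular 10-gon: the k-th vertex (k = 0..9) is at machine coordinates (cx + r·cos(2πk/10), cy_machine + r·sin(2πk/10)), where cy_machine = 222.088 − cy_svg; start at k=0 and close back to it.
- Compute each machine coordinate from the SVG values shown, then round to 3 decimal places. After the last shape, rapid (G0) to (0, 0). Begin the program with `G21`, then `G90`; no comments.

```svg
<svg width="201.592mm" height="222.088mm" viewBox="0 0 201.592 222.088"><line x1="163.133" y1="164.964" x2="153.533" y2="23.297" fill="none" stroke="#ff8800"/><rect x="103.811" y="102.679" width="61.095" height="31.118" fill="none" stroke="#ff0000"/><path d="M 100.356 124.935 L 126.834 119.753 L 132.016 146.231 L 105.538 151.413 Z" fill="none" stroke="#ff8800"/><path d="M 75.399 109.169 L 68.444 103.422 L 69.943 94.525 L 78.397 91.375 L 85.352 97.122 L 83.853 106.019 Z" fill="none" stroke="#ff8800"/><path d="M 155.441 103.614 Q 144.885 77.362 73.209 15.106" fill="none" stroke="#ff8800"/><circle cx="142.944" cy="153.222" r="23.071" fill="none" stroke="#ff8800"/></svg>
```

G21
G90
G0 X163.133 Y57.124
M3 S307
G1 X153.533 Y198.791 F2552
G0 X103.811 Y119.409
M3 S709
G1 X164.906 Y119.409 F990
G1 X164.906 Y88.291
G1 X103.811 Y88.291
G1 X103.811 Y119.409
G0 X100.356 Y97.153
M3 S307
G1 X126.834 Y102.335 F2552
G1 X132.016 Y75.857
G1 X105.538 Y70.675
G1 X100.356 Y97.153
G0 X75.399 Y112.919
M3 S307
G1 X68.444 Y118.666 F2552
G1 X69.943 Y127.563
G1 X78.397 Y130.713
G1 X85.352 Y124.966
G1 X83.853 Y116.069
G1 X75.399 Y112.919
G0 X155.441 Y118.474
M3 S307
G1 X148.774 Y130.415 F2552
G1 X137.217 Y145.236
G1 X120.771 Y162.938
G1 X99.435 Y183.520
G1 X73.209 Y206.982
G0 X166.015 Y68.866
M3 S307
G1 X161.609 Y82.427 F2552
G1 X150.073 Y90.808
G1 X135.815 Y90.808
G1 X124.279 Y82.427
G1 X119.873 Y68.866
G1 X124.279 Y55.305
G1 X135.815 Y46.924
G1 X150.073 Y46.924
G1 X161.609 Y55.305
G1 X166.015 Y68.866
M5
G0 X0.000 Y0.000

Since the viewBox matches the mm dimensions, user units are millimetres directly. The only transform is the Y-flip y_m = 222.088 − y_svg.

Shape 1 is a line segment drawn with `<line>`. Its stroke #ff8800 means engrave at S307, F2552. After flipping Y the toolpath is (163.133,57.124) → (153.533,198.791).

Shape 2 is a rectangle drawn with `<rect>`. Its stroke #ff0000 means cut at S709, F990. After flipping Y the toolpath is (103.811,119.409) → (164.906,119.409) → (164.906,88.291) → (103.811,88.291) → (103.811,119.409), returning to the start.

Shape 3 is a regular polygon drawn with `<path>`. Its stroke #ff8800 means engrave at S307, F2552. After flipping Y the toolpath is (100.356,97.153) → (126.834,102.335) → (132.016,75.857) → (105.538,70.675) → (100.356,97.153), returning to the start.

Shape 4 is a regular polygon drawn with `<path>`. Its stroke #ff8800 means engrave at S307, F2552. After flipping Y the toolpath is (75.399,112.919) → (68.444,118.666) → (69.943,127.563) → (78.397,130.713) → (85.352,124.966) → (83.853,116.069) → (75.399,112.919), returning to the start.

Shape 5 is a quadratic bezier drawn with `<path>`. Its stroke #ff8800 means engrave at S307, F2552. After flipping Y the toolpath is (155.441,118.474) → (148.774,130.415) → (137.217,145.236) → (120.771,162.938) → (99.435,183.520) → (73.209,206.982).

Shape 6 is a circle drawn with `<circle>`. Its stroke #ff8800 means engrave at S307, F2552. After flipping Y the toolpath is (166.015,68.866) → (161.609,82.427) → (150.073,90.808) → (135.815,90.808) → (124.279,82.427) → (119.873,68.866) → (124.279,55.305) → (135.815,46.924) → (150.073,46.924) → (161.609,55.305) → (166.015,68.866), returning to the start.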